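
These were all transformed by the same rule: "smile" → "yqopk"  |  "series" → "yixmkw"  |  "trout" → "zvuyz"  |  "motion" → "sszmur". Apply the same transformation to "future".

Shifts by position in smile: pos 0: s→y (+6), pos 1: m→q (+4), pos 2: i→o (+6), pos 3: l→p (+4) — repeating every 2. It's a Vigenère-style cipher with numeric key [6,4]: position i shifts by key[i mod 2].
For future: f+6=l, u+4=y, t+6=z, u+4=y, r+6=x, e+4=i.

lyzyxi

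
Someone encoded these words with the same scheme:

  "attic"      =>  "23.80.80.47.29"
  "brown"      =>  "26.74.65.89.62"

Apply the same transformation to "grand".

a(#1)→23 and t(#20)→80: differences scale by 3, so n = 3·pos + 20. Each letter becomes 3×(its alphabet position, a=1..z=26) + 20.
On grand: g=7→41, r=18→74, a=1→23, n=14→62, d=4→32.

41.74.23.62.32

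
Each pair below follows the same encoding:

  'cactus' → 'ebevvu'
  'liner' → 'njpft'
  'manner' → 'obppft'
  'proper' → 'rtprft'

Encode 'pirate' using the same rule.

rjtbvf

The shift depends on letter class: consonant c→e is +2, but vowel a→b is +1. Vowels shift forward by 1 and consonants shift forward by 2.
Applying it to pirate: p(cons)+2=r, i(vowel)+1=j, r(cons)+2=t, a(vowel)+1=b, t(cons)+2=v, e(vowel)+1=f.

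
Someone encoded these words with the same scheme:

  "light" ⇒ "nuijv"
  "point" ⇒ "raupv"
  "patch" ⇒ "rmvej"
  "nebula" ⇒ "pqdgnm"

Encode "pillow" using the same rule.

The rule splits by letter class: vowels +12, consonants +2.
Applying it to pillow: p(cons)+2=r, i(vowel)+12=u, l(cons)+2=n, l(cons)+2=n, o(vowel)+12=a, w(cons)+2=y.

runnay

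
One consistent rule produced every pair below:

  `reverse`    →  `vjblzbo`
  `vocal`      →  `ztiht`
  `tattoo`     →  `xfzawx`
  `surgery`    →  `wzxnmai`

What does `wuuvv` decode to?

In reverse: r→v is +4, e→j is +5, v→b is +6, e→l is +7 — the shift increases by 1 each position. The shift increases by 1 at each position, starting from +4: 4, 5, 6, ….
Decoding wuuvv: w−4=s, u−5=p, u−6=o, v−7=o, v−8=n.

spoon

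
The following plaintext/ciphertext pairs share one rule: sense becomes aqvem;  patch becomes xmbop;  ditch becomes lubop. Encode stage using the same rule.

Shifts by position in sense: pos 0: s→a (+8), pos 1: e→q (+12), pos 2: n→v (+8), pos 3: s→e (+12) — repeating every 2. The shifts repeat in a cycle of length 2: positions 0,1,… shift by +8, +12, then the pattern repeats.
On stage: s+8=a, t+12=f, a+8=i, g+12=s, e+8=m.

afism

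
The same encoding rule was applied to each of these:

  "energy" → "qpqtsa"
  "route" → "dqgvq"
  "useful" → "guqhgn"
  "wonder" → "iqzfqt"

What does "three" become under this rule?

Shifts by position in energy: pos 0: e→q (+12), pos 1: n→p (+2), pos 2: e→q (+12), pos 3: r→t (+2) — repeating every 2. The shifts repeat in a cycle of length 2: positions 0,1,… shift by +12, +2, then the pattern repeats.
Applying it to three: t+12=f, h+2=j, r+12=d, e+2=g, e+12=q.

fjdgq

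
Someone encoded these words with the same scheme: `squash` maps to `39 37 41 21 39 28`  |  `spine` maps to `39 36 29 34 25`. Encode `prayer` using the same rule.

36 38 21 45 25 38

The number is (letter's place in the alphabet, a=1) + 20.
On prayer: p=16→36, r=18→38, a=1→21, y=25→45, e=5→25, r=18→38.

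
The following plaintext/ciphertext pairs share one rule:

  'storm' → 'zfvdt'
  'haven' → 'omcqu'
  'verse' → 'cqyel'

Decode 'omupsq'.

Shifts by position in storm: pos 0: s→z (+7), pos 1: t→f (+12), pos 2: o→v (+7), pos 3: r→d (+12) — repeating every 2. The shifts repeat in a cycle of length 2: positions 0,1,… shift by +7, +12, then the pattern repeats.
Reversing it on omupsq: o−7=h, m−12=a, u−7=n, p−12=d, s−7=l, q−12=e.

handle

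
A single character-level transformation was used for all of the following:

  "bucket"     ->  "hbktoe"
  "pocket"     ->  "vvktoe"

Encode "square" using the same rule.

In bucket: b→h is +6, u→b is +7, c→k is +8, k→t is +9 — the shift increases by 1 each position. Each letter shifts forward by (position + 6), i.e. 6, 7, 8, … — the shift grows by one for each successive letter.
For square: s+6=y, q+7=x, u+8=c, a+9=j, r+10=b, e+11=p.

yxcjbp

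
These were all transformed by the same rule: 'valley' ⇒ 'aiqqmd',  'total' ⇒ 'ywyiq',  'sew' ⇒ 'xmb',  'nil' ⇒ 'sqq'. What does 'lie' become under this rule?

The shift depends on letter class: consonant v→a is +5, but vowel a→i is +8. The rule splits by letter class: vowels +8, consonants +5.
For lie: l(cons)+5=q, i(vowel)+8=q, e(vowel)+8=m.

qqm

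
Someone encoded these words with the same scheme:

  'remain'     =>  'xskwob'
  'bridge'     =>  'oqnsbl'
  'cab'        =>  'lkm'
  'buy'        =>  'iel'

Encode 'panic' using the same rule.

msxkz

The output letters match the input read backwards, each shifted +10: remain reversed is niamer. Two steps: reverse the string, then apply a Caesar shift of +10.
On panic: reverse → cinap; then shift: c+10=m, i+10=s, n+10=x, a+10=k, p+10=z.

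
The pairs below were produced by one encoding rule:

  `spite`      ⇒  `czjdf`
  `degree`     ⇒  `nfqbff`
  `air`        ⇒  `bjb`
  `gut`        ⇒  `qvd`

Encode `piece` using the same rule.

The shift depends on letter class: consonant s→c is +10, but vowel i→j is +1. Two shifts are in play — +1 for a/e/i/o/u, +10 for every other letter.
For piece: p(cons)+10=z, i(vowel)+1=j, e(vowel)+1=f, c(cons)+10=m, e(vowel)+1=f.

zjfmf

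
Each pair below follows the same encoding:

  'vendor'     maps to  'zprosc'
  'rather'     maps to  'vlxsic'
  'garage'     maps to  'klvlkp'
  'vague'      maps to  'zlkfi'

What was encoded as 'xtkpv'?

Shifts by position in vendor: pos 0: v→z (+4), pos 1: e→p (+11), pos 2: n→r (+4), pos 3: d→o (+11) — repeating every 2. A repeating key of period 2 is used — shifts +4, +11 over and over.
Decoding xtkpv: x−4=t, t−11=i, k−4=g, p−11=e, v−4=r.

tiger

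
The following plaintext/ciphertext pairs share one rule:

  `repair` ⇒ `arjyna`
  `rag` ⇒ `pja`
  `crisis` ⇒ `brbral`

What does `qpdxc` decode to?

tough

The word is reversed, then every letter is shifted forward by 9.
Undoing it on qpdxc: shift back: q−9=h, p−9=g, d−9=u, x−9=o, c−9=t → hguot; then reverse → tough.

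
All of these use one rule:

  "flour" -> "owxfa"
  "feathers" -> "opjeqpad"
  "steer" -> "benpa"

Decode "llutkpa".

Shifts by position in flour: pos 0: f→o (+9), pos 1: l→w (+11), pos 2: o→x (+9), pos 3: u→f (+11) — repeating every 2. The shifts repeat in a cycle of length 2: positions 0,1,… shift by +9, +11, then the pattern repeats.
Reversing it on llutkpa: l−9=c, l−11=a, u−9=l, t−11=i, k−9=b, p−11=e, a−9=r.

caliber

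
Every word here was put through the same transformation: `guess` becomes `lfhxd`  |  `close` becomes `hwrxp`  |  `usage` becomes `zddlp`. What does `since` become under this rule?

Shifts by position in guess: pos 0: g→l (+5), pos 1: u→f (+11), pos 2: e→h (+3), pos 3: s→x (+5), pos 4: s→d (+11) — repeating every 3. A repeating key of period 3 is used — shifts +5, +11, +3 over and over.
On since: s+5=x, i+11=t, n+3=q, c+5=h, e+11=p.

xtqhp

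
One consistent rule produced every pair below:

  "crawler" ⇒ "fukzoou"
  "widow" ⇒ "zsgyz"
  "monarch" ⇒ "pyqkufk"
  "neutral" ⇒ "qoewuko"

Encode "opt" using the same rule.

ysw

The shift depends on letter class: consonant c→f is +3, but vowel a→k is +10. Vowels shift forward by 10 and consonants shift forward by 3.
Applying it to opt: o(vowel)+10=y, p(cons)+3=s, t(cons)+3=w.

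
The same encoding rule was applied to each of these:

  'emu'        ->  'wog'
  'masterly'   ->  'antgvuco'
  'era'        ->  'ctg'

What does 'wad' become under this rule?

fcy

The output letters match the input read backwards, each shifted +2: emu reversed is ume. Two steps: reverse the string, then apply a Caesar shift of +2.
On wad: reverse → daw; then shift: d+2=f, a+2=c, w+2=y.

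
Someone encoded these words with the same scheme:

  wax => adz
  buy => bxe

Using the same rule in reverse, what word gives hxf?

cue

The output letters match the input read backwards, each shifted +3: wax reversed is xaw. The word is reversed, then every letter is shifted forward by 3.
Reversing it on hxf: shift back: h−3=e, x−3=u, f−3=c → euc; then reverse → cue.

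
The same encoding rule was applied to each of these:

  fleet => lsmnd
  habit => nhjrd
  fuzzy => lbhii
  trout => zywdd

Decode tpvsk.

Letter i (0-indexed) is shifted by i+6, so successive shifts are 6, 7, 8, ….
Decoding tpvsk: t−6=n, p−7=i, v−8=n, s−9=j, k−10=a.

ninja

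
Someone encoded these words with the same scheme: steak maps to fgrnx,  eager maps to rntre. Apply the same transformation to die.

Compare letters: s→f is +13, t→g is +13, e→r is +13 — a constant shift. It's a constant shift of +13 (ROT13).
For die: d+13=q, i+13=v, e+13=r.

qvr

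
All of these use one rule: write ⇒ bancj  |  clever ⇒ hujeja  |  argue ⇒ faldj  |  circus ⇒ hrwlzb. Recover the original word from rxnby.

Shifts by position in write: pos 0: w→b (+5), pos 1: r→a (+9), pos 2: i→n (+5), pos 3: t→c (+9) — repeating every 2. The shifts repeat in a cycle of length 2: positions 0,1,… shift by +5, +9, then the pattern repeats.
Decoding rxnby: r−5=m, x−9=o, n−5=i, b−9=s, y−5=t.

moist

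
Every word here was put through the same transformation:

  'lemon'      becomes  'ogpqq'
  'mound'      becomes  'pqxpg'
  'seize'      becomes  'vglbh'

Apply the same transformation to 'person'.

Shifts by position in lemon: pos 0: l→o (+3), pos 1: e→g (+2), pos 2: m→p (+3), pos 3: o→q (+2) — repeating every 2. A repeating key of period 2 is used — shifts +3, +2 over and over.
Applying it to person: p+3=s, e+2=g, r+3=u, s+2=u, o+3=r, n+2=p.

sguurp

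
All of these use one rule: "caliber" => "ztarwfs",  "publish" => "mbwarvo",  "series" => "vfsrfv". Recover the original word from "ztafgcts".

Each letter's alphabet position (a=0..z=25) is mapped through 3·x+19 mod 26 — an affine cipher.
Decoding ztafgcts: z(25)→9·(25−19)≡2=c; t(19)→9·(19−19)≡0=a; a(0)→9·(0−19)≡11=l; f(5)→9·(5−19)≡4=e; g(6)→9·(6−19)≡13=n; c(2)→9·(2−19)≡3=d; t(19)→9·(19−19)≡0=a; s(18)→9·(18−19)≡17=r (all mod 26).

calendar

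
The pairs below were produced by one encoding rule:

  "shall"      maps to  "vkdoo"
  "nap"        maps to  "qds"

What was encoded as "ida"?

fax

Each letter is shifted forward by 3 in the alphabet (a Caesar shift of +3).
Decoding ida: i−3=f, d−3=a, a−3=x.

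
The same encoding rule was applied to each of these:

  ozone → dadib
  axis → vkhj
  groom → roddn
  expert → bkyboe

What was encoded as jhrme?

Treating letters as 0–25, the rule is x ↦ 21x + 21 (mod 26).
Reversing it on jhrme: j(9)→5·(9−21)≡18=s; h(7)→5·(7−21)≡8=i; r(17)→5·(17−21)≡6=g; m(12)→5·(12−21)≡7=h; e(4)→5·(4−21)≡19=t (all mod 26).

sight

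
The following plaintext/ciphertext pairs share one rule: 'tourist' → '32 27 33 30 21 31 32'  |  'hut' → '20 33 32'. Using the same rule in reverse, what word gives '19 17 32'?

get

t is letter #20 and maps to 32: an offset of 12. Each letter is replaced by its alphabet position (a=1..z=26) + 12.
Reversing it on 19 17 32: 19→(19−12)÷1=7=g, 17→(17−12)÷1=5=e, 32→(32−12)÷1=20=t.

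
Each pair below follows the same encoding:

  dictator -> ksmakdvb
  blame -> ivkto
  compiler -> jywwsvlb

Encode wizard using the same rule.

Shifts by position in dictator: pos 0: d→k (+7), pos 1: i→s (+10), pos 2: c→m (+10), pos 3: t→a (+7), pos 4: a→k (+10), pos 5: t→d (+10) — repeating every 3. The shifts repeat in a cycle of length 3: positions 0,1,… shift by +7, +10, +10, then the pattern repeats.
Applying it to wizard: w+7=d, i+10=s, z+10=j, a+7=h, r+10=b, d+10=n.

dsjhbn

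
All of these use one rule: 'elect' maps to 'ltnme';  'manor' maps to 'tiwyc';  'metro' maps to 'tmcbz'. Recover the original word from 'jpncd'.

Each letter shifts forward by (position + 7), i.e. 7, 8, 9, … — the shift grows by one for each successive letter.
Undoing it on jpncd: j−7=c, p−8=h, n−9=e, c−10=s, d−11=s.

chess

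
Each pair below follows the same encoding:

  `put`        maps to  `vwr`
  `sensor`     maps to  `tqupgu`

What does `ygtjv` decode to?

threw

The word is reversed, then every letter is shifted forward by 2.
Reversing it on ygtjv: shift back: y−2=w, g−2=e, t−2=r, j−2=h, v−2=t → werht; then reverse → threw.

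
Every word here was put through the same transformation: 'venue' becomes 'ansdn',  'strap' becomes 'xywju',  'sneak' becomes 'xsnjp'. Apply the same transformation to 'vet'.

any

The shift depends on letter class: consonant v→a is +5, but vowel e→n is +9. The rule splits by letter class: vowels +9, consonants +5.
For vet: v(cons)+5=a, e(vowel)+9=n, t(cons)+5=y.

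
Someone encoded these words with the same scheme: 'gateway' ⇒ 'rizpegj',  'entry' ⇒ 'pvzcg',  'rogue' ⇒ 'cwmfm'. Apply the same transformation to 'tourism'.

Shifts by position in gateway: pos 0: g→r (+11), pos 1: a→i (+8), pos 2: t→z (+6), pos 3: e→p (+11), pos 4: w→e (+8), pos 5: a→g (+6) — repeating every 3. It's a Vigenère-style cipher with numeric key [11,8,6]: position i shifts by key[i mod 3].
For tourism: t+11=e, o+8=w, u+6=a, r+11=c, i+8=q, s+6=y, m+11=x.

ewacqyx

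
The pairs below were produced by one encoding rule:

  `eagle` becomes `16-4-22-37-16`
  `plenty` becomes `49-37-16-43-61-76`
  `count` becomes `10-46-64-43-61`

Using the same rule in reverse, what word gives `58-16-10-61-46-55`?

sector

With a=1..z=26, the number is 3·pos + 1.
Decoding 58-16-10-61-46-55: 58→(58−1)÷3=19=s, 16→(16−1)÷3=5=e, 10→(10−1)÷3=3=c, 61→(61−1)÷3=20=t, 46→(46−1)÷3=15=o, 55→(55−1)÷3=18=r.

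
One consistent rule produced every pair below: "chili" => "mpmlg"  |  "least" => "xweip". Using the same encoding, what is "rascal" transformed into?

Two steps: reverse the string, then apply a Caesar shift of +4.
On rascal: reverse → lacsar; then shift: l+4=p, a+4=e, c+4=g, s+4=w, a+4=e, r+4=v.

pegwev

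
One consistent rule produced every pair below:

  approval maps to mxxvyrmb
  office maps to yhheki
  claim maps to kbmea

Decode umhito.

a(0)→m(12) and p(15)→x(23) fit y≡25x+12 (mod 26); the inverse of 25 mod 26 is 25. Treating letters as 0–25, the rule is x ↦ 25x + 12 (mod 26).
Undoing it on umhito: u(20)→25·(20−12)≡18=s; m(12)→25·(12−12)≡0=a; h(7)→25·(7−12)≡5=f; i(8)→25·(8−12)≡4=e; t(19)→25·(19−12)≡19=t; o(14)→25·(14−12)≡24=y (all mod 26).

safety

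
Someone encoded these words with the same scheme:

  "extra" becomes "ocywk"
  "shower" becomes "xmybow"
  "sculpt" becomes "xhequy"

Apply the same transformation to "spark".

xukwp

The shift depends on letter class: consonant x→c is +5, but vowel e→o is +10. The rule splits by letter class: vowels +10, consonants +5.
For spark: s(cons)+5=x, p(cons)+5=u, a(vowel)+10=k, r(cons)+5=w, k(cons)+5=p.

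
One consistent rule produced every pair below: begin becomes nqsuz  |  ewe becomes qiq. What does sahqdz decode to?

govern

Compare letters: b→n is +12, e→q is +12, g→s is +12 — a constant shift. Every letter moves 12 places later in the alphabet, wrapping around z→a.
Undoing it on sahqdz: s−12=g, a−12=o, h−12=v, q−12=e, d−12=r, z−12=n.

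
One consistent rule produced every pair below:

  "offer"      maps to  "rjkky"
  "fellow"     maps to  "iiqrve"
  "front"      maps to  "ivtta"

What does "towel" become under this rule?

wsbks

In offer: o→r is +3, f→j is +4, f→k is +5, e→k is +6 — the shift increases by 1 each position. Each letter shifts forward by (position + 3), i.e. 3, 4, 5, … — the shift grows by one for each successive letter.
On towel: t+3=w, o+4=s, w+5=b, e+6=k, l+7=s.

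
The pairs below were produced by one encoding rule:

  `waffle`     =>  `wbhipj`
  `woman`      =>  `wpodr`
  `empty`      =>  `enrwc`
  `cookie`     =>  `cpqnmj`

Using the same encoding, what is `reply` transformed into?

rfroc

The shift increases by 1 at each position, starting from +0: 0, 1, 2, ….
On reply: r+0=r, e+1=f, p+2=r, l+3=o, y+4=c.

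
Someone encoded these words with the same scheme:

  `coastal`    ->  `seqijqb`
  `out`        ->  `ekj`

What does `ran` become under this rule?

hqd

Compare letters: c→s is +16, o→e is +16, a→q is +16 — a constant shift. It's a constant shift of +16 (ROT16).
For ran: r+16=h, a+16=q, n+16=d.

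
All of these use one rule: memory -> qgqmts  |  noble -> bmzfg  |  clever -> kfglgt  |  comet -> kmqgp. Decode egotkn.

m(12)→q(16) and e(4)→g(6) fit y≡11x+14 (mod 26); the inverse of 11 mod 26 is 19. This is an affine cipher: with a=0,…,z=25, each position x becomes (11x+14) mod 26.
Reversing it on egotkn: e(4)→19·(4−14)≡18=s; g(6)→19·(6−14)≡4=e; o(14)→19·(14−14)≡0=a; t(19)→19·(19−14)≡17=r; k(10)→19·(10−14)≡2=c; n(13)→19·(13−14)≡7=h (all mod 26).

search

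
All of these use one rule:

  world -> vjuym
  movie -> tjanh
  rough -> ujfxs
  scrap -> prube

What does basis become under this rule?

w(22)→v(21) and o(14)→j(9) fit y≡21x+1 (mod 26); the inverse of 21 mod 26 is 5. Each letter's alphabet position (a=0..z=25) is mapped through 21·x+1 mod 26 — an affine cipher.
For basis: b(1)→21·1+1≡22=w; a(0)→21·0+1≡1=b; s(18)→21·18+1≡15=p; i(8)→21·8+1≡13=n; s(18)→21·18+1≡15=p (all mod 26).

wbpnp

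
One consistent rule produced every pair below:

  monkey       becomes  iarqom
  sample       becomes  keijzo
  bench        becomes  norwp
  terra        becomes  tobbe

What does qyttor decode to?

m(12)→i(8) and o(14)→a(0) fit y≡9x+4 (mod 26); the inverse of 9 mod 26 is 3. This is an affine cipher: with a=0,…,z=25, each position x becomes (9x+4) mod 26.
Decoding qyttor: q(16)→3·(16−4)≡10=k; y(24)→3·(24−4)≡8=i; t(19)→3·(19−4)≡19=t; t(19)→3·(19−4)≡19=t; o(14)→3·(14−4)≡4=e; r(17)→3·(17−4)≡13=n (all mod 26).

kitten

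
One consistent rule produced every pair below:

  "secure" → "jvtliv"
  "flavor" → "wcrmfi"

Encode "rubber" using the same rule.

ilssvi

Each letter is shifted forward by 17 in the alphabet (a Caesar shift of +17).
Applying it to rubber: r+17=i, u+17=l, b+17=s, b+17=s, e+17=v, r+17=i.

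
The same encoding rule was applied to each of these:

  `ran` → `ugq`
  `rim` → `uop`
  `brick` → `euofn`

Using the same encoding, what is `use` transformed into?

The rule splits by letter class: vowels +6, consonants +3.
For use: u(vowel)+6=a, s(cons)+3=v, e(vowel)+6=k.

avk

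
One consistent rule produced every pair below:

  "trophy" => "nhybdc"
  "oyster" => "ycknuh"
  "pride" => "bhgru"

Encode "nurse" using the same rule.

This is an affine cipher: with a=0,…,z=25, each position x becomes (3x+8) mod 26.
Applying it to nurse: n(13)→3·13+8≡21=v; u(20)→3·20+8≡16=q; r(17)→3·17+8≡7=h; s(18)→3·18+8≡10=k; e(4)→3·4+8≡20=u (all mod 26).

vqhku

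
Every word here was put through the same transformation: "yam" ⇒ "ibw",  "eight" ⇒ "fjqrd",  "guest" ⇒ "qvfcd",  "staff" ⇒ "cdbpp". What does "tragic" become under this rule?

The shift depends on letter class: consonant y→i is +10, but vowel a→b is +1. Vowels shift forward by 1 and consonants shift forward by 10.
For tragic: t(cons)+10=d, r(cons)+10=b, a(vowel)+1=b, g(cons)+10=q, i(vowel)+1=j, c(cons)+10=m.

dbbqjm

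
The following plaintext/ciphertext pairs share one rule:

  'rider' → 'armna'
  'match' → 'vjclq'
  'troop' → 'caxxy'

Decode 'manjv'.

Each letter is shifted forward by 9 in the alphabet (a Caesar shift of +9).
Decoding manjv: m−9=d, a−9=r, n−9=e, j−9=a, v−9=m.

dream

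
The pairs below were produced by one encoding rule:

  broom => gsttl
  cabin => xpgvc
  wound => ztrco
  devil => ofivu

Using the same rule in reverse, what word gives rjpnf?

b(1)→g(6) and r(17)→s(18) fit y≡17x+15 (mod 26); the inverse of 17 mod 26 is 23. Each letter's alphabet position (a=0..z=25) is mapped through 17·x+15 mod 26 — an affine cipher.
Reversing it on rjpnf: r(17)→23·(17−15)≡20=u; j(9)→23·(9−15)≡18=s; p(15)→23·(15−15)≡0=a; n(13)→23·(13−15)≡6=g; f(5)→23·(5−15)≡4=e (all mod 26).

usage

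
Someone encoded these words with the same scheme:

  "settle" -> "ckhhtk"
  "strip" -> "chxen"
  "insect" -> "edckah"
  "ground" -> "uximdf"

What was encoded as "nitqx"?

polar

s(18)→c(2) and e(4)→k(10) fit y≡5x+16 (mod 26); the inverse of 5 mod 26 is 21. Each letter's alphabet position (a=0..z=25) is mapped through 5·x+16 mod 26 — an affine cipher.
Undoing it on nitqx: n(13)→21·(13−16)≡15=p; i(8)→21·(8−16)≡14=o; t(19)→21·(19−16)≡11=l; q(16)→21·(16−16)≡0=a; x(23)→21·(23−16)≡17=r (all mod 26).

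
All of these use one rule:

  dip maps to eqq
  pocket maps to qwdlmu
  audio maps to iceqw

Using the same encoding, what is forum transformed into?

The shift depends on letter class: consonant d→e is +1, but vowel i→q is +8. Vowels shift forward by 8 and consonants shift forward by 1.
Applying it to forum: f(cons)+1=g, o(vowel)+8=w, r(cons)+1=s, u(vowel)+8=c, m(cons)+1=n.

gwscn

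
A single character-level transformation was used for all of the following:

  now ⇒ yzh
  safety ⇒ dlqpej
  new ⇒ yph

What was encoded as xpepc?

meter

Compare letters: n→y is +11, o→z is +11, w→h is +11 — a constant shift. Each letter is shifted forward by 11 in the alphabet (a Caesar shift of +11).
Undoing it on xpepc: x−11=m, p−11=e, e−11=t, p−11=e, c−11=r.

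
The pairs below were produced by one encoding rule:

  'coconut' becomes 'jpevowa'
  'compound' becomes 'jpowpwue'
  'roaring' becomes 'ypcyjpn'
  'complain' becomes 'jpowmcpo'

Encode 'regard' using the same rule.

yfihsf

Shifts by position in coconut: pos 0: c→j (+7), pos 1: o→p (+1), pos 2: c→e (+2), pos 3: o→v (+7), pos 4: n→o (+1), pos 5: u→w (+2) — repeating every 3. A repeating key of period 3 is used — shifts +7, +1, +2 over and over.
For regard: r+7=y, e+1=f, g+2=i, a+7=h, r+1=s, d+2=f.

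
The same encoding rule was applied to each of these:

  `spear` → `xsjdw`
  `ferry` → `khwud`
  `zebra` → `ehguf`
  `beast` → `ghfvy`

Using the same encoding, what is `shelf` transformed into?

Shifts by position in spear: pos 0: s→x (+5), pos 1: p→s (+3), pos 2: e→j (+5), pos 3: a→d (+3) — repeating every 2. It's a Vigenère-style cipher with numeric key [5,3]: position i shifts by key[i mod 2].
Applying it to shelf: s+5=x, h+3=k, e+5=j, l+3=o, f+5=k.

xkjok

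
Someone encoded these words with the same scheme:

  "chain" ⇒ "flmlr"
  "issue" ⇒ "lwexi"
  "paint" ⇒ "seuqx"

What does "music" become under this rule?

It's a Vigenère-style cipher with numeric key [3,4,12]: position i shifts by key[i mod 3].
Applying it to music: m+3=p, u+4=y, s+12=e, i+3=l, c+4=g.

pyelg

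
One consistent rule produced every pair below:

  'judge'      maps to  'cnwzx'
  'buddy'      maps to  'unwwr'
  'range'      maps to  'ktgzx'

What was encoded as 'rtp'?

yaw

Compare letters: j→c is +19, u→n is +19, d→w is +19 — a constant shift. It's a constant shift of +19 (ROT19).
Undoing it on rtp: r−19=y, t−19=a, p−19=w.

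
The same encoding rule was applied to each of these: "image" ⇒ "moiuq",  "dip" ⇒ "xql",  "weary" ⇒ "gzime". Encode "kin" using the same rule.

vqs

Read the word backwards and shift each letter +8.
On kin: reverse → nik; then shift: n+8=v, i+8=q, k+8=s.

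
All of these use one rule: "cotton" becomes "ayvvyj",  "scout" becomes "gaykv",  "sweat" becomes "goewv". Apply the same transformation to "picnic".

nmajma

Each letter's alphabet position (a=0..z=25) is mapped through 15·x+22 mod 26 — an affine cipher.
Applying it to picnic: p(15)→15·15+22≡13=n; i(8)→15·8+22≡12=m; c(2)→15·2+22≡0=a; n(13)→15·13+22≡9=j; i(8)→15·8+22≡12=m; c(2)→15·2+22≡0=a (all mod 26).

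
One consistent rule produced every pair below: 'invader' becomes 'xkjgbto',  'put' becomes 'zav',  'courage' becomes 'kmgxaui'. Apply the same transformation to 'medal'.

The output letters match the input read backwards, each shifted +6: invader reversed is redavni. Read the word backwards and shift each letter +6.
For medal: reverse → ladem; then shift: l+6=r, a+6=g, d+6=j, e+6=k, m+6=s.

rgjks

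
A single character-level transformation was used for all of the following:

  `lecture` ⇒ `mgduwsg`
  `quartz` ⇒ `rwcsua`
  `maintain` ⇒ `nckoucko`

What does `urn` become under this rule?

wso

The shift depends on letter class: consonant l→m is +1, but vowel e→g is +2. Two shifts are in play — +2 for a/e/i/o/u, +1 for every other letter.
For urn: u(vowel)+2=w, r(cons)+1=s, n(cons)+1=o.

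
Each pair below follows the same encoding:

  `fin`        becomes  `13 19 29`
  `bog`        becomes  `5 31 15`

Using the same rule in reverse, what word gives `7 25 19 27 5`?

climb

f(#6)→13 and i(#9)→19: differences scale by 2, so n = 2·pos + 1. Each letter becomes 2×(its alphabet position, a=1..z=26) + 1.
Undoing it on 7 25 19 27 5: 7→(7−1)÷2=3=c, 25→(25−1)÷2=12=l, 19→(19−1)÷2=9=i, 27→(27−1)÷2=13=m, 5→(5−1)÷2=2=b.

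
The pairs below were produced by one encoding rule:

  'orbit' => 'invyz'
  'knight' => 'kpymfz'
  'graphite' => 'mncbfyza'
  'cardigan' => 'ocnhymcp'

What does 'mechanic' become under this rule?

o(14)→i(8) and r(17)→n(13) fit y≡19x+2 (mod 26); the inverse of 19 mod 26 is 11. Each letter's alphabet position (a=0..z=25) is mapped through 19·x+2 mod 26 — an affine cipher.
Applying it to mechanic: m(12)→19·12+2≡22=w; e(4)→19·4+2≡0=a; c(2)→19·2+2≡14=o; h(7)→19·7+2≡5=f; a(0)→19·0+2≡2=c; n(13)→19·13+2≡15=p; i(8)→19·8+2≡24=y; c(2)→19·2+2≡14=o (all mod 26).

waofcpyo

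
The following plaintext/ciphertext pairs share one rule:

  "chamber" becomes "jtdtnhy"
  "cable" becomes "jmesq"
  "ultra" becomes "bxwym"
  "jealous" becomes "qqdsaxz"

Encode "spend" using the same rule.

zbhup

It's a Vigenère-style cipher with numeric key [7,12,3]: position i shifts by key[i mod 3].
On spend: s+7=z, p+12=b, e+3=h, n+7=u, d+12=p.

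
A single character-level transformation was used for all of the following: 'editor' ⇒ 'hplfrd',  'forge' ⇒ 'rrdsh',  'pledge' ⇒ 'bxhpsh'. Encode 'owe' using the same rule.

rih

The shift depends on letter class: consonant d→p is +12, but vowel e→h is +3. Two shifts are in play — +3 for a/e/i/o/u, +12 for every other letter.
For owe: o(vowel)+3=r, w(cons)+12=i, e(vowel)+3=h.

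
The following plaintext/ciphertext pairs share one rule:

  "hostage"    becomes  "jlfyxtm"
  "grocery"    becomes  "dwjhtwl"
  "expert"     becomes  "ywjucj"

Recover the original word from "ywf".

The output letters match the input read backwards, each shifted +5: hostage reversed is egatsoh. The word is reversed, then every letter is shifted forward by 5.
Decoding ywf: shift back: y−5=t, w−5=r, f−5=a → tra; then reverse → art.

art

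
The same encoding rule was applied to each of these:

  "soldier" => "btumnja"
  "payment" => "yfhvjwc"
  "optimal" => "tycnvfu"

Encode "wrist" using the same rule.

fanbc

The shift depends on letter class: consonant s→b is +9, but vowel o→t is +5. Two shifts are in play — +5 for a/e/i/o/u, +9 for every other letter.
Applying it to wrist: w(cons)+9=f, r(cons)+9=a, i(vowel)+5=n, s(cons)+9=b, t(cons)+9=c.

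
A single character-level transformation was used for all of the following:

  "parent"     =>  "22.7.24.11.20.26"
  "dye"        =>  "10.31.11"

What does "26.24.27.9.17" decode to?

p is letter #16 and maps to 22: an offset of 6. Letters become their 1-based position plus 6 (so a→7, b→8, …).
Undoing it on 26.24.27.9.17: 26→(26−6)÷1=20=t, 24→(24−6)÷1=18=r, 27→(27−6)÷1=21=u, 9→(9−6)÷1=3=c, 17→(17−6)÷1=11=k.

truck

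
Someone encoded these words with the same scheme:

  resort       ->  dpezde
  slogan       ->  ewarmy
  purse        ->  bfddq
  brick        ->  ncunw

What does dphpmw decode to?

reveal

Shifts by position in resort: pos 0: r→d (+12), pos 1: e→p (+11), pos 2: s→e (+12), pos 3: o→z (+11) — repeating every 2. It's a Vigenère-style cipher with numeric key [12,11]: position i shifts by key[i mod 2].
Undoing it on dphpmw: d−12=r, p−11=e, h−12=v, p−11=e, m−12=a, w−11=l.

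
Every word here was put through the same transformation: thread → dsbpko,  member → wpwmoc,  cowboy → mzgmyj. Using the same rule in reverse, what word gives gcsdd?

Shifts by position in thread: pos 0: t→d (+10), pos 1: h→s (+11), pos 2: r→b (+10), pos 3: e→p (+11) — repeating every 2. It's a Vigenère-style cipher with numeric key [10,11]: position i shifts by key[i mod 2].
Undoing it on gcsdd: g−10=w, c−11=r, s−10=i, d−11=s, d−10=t.

wrist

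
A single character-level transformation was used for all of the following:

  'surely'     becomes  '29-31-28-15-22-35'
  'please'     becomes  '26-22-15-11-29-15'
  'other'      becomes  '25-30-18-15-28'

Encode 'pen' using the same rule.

26-15-24

s is letter #19 and maps to 29: an offset of 10. Letters become their 1-based position plus 10 (so a→11, b→12, …).
On pen: p=16→26, e=5→15, n=14→24.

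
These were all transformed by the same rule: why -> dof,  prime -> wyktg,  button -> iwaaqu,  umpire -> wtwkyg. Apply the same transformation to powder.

The shift depends on letter class: consonant w→d is +7, but vowel i→k is +2. Two shifts are in play — +2 for a/e/i/o/u, +7 for every other letter.
For powder: p(cons)+7=w, o(vowel)+2=q, w(cons)+7=d, d(cons)+7=k, e(vowel)+2=g, r(cons)+7=y.

wqdkgy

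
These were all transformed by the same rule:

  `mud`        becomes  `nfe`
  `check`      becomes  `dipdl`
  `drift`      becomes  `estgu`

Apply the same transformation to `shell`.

The shift depends on letter class: consonant m→n is +1, but vowel u→f is +11. Vowels shift forward by 11 and consonants shift forward by 1.
For shell: s(cons)+1=t, h(cons)+1=i, e(vowel)+11=p, l(cons)+1=m, l(cons)+1=m.

tipmm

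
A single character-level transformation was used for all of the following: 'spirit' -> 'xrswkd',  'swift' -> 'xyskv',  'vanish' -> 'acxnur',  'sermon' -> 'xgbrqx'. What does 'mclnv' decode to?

habit

It's a Vigenère-style cipher with numeric key [5,2,10]: position i shifts by key[i mod 3].
Undoing it on mclnv: m−5=h, c−2=a, l−10=b, n−5=i, v−2=t.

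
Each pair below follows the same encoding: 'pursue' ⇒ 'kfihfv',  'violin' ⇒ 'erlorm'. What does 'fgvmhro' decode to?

utensil

Each pair mirrors across the alphabet (p↔k, u↔f, r↔i): positions sum to 25. Each letter is replaced by its mirror in the alphabet: a↔z, b↔y, c↔x, and so on (the Atbash cipher).
Decoding fgvmhro: f↔u, g↔t, v↔e, m↔n, h↔s, r↔i, o↔l.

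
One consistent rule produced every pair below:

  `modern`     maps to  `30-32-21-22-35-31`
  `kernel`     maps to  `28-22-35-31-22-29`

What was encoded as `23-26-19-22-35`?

fiber

m is letter #13 and maps to 30: an offset of 17. Letters become their 1-based position plus 17 (so a→18, b→19, …).
Decoding 23-26-19-22-35: 23→(23−17)÷1=6=f, 26→(26−17)÷1=9=i, 19→(19−17)÷1=2=b, 22→(22−17)÷1=5=e, 35→(35−17)÷1=18=r.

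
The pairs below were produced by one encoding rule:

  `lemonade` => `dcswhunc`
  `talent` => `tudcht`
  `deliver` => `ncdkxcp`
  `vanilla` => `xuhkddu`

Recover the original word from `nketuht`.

l(11)→d(3) and e(4)→c(2) fit y≡15x+20 (mod 26); the inverse of 15 mod 26 is 7. This is an affine cipher: with a=0,…,z=25, each position x becomes (15x+20) mod 26.
Undoing it on nketuht: n(13)→7·(13−20)≡3=d; k(10)→7·(10−20)≡8=i; e(4)→7·(4−20)≡18=s; t(19)→7·(19−20)≡19=t; u(20)→7·(20−20)≡0=a; h(7)→7·(7−20)≡13=n; t(19)→7·(19−20)≡19=t (all mod 26).

distant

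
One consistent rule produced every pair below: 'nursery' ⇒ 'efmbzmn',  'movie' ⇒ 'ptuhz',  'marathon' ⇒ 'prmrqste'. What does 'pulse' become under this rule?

ifabz

This is an affine cipher: with a=0,…,z=25, each position x becomes (15x+17) mod 26.
On pulse: p(15)→15·15+17≡8=i; u(20)→15·20+17≡5=f; l(11)→15·11+17≡0=a; s(18)→15·18+17≡1=b; e(4)→15·4+17≡25=z (all mod 26).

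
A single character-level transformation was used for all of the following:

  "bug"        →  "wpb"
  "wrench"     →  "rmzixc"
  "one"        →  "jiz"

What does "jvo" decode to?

Compare letters: b→w is +21, u→p is +21, g→b is +21 — a constant shift. Every letter moves 21 places later in the alphabet, wrapping around z→a.
Decoding jvo: j−21=o, v−21=a, o−21=t.

oat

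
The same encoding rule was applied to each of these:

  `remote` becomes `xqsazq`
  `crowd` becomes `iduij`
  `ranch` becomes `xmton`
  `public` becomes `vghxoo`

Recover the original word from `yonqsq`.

Shifts by position in remote: pos 0: r→x (+6), pos 1: e→q (+12), pos 2: m→s (+6), pos 3: o→a (+12) — repeating every 2. The shifts repeat in a cycle of length 2: positions 0,1,… shift by +6, +12, then the pattern repeats.
Reversing it on yonqsq: y−6=s, o−12=c, n−6=h, q−12=e, s−6=m, q−12=e.

scheme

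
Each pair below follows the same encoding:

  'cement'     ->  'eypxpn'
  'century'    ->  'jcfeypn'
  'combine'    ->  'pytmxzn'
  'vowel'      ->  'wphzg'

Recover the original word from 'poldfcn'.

crusade

Two steps: reverse the string, then apply a Caesar shift of +11.
Decoding poldfcn: shift back: p−11=e, o−11=d, l−11=a, d−11=s, f−11=u, c−11=r, n−11=c → edasurc; then reverse → crusade.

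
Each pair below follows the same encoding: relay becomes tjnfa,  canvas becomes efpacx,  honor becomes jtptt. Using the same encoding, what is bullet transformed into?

dznqgy

Shifts by position in relay: pos 0: r→t (+2), pos 1: e→j (+5), pos 2: l→n (+2), pos 3: a→f (+5) — repeating every 2. The shifts repeat in a cycle of length 2: positions 0,1,… shift by +2, +5, then the pattern repeats.
On bullet: b+2=d, u+5=z, l+2=n, l+5=q, e+2=g, t+5=y.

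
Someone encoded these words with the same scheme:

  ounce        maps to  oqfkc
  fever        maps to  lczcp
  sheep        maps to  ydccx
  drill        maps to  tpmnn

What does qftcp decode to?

under

o(14)→o(14) and u(20)→q(16) fit y≡9x+18 (mod 26); the inverse of 9 mod 26 is 3. Treating letters as 0–25, the rule is x ↦ 9x + 18 (mod 26).
Reversing it on qftcp: q(16)→3·(16−18)≡20=u; f(5)→3·(5−18)≡13=n; t(19)→3·(19−18)≡3=d; c(2)→3·(2−18)≡4=e; p(15)→3·(15−18)≡17=r (all mod 26).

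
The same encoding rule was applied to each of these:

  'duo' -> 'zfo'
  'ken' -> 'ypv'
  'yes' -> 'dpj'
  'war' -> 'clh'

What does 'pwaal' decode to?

Read the word backwards and shift each letter +11.
Undoing it on pwaal: shift back: p−11=e, w−11=l, a−11=p, a−11=p, l−11=a → elppa; then reverse → apple.

apple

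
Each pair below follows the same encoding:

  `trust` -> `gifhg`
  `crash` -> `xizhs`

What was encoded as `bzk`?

Each pair mirrors across the alphabet (t↔g, r↔i, u↔f): positions sum to 25. Each letter is replaced by its mirror in the alphabet: a↔z, b↔y, c↔x, and so on (the Atbash cipher).
Reversing it on bzk: b↔y, z↔a, k↔p.

yap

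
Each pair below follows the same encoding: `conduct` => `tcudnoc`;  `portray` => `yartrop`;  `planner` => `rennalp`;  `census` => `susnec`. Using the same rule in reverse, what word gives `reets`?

steer

The output letters match the input read backwards: conduct reversed is tcudnoc. It's just the letters in reverse order.
Reversing it on reets: then reverse → steer.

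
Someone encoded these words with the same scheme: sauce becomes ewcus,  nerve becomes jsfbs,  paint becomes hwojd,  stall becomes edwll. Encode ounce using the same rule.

s(18)→e(4) and a(0)→w(22) fit y≡25x+22 (mod 26); the inverse of 25 mod 26 is 25. Each letter's alphabet position (a=0..z=25) is mapped through 25·x+22 mod 26 — an affine cipher.
On ounce: o(14)→25·14+22≡8=i; u(20)→25·20+22≡2=c; n(13)→25·13+22≡9=j; c(2)→25·2+22≡20=u; e(4)→25·4+22≡18=s (all mod 26).

icjus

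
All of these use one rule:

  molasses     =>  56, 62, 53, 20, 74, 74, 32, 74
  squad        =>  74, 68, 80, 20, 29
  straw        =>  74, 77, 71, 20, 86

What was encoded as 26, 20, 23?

m(#13)→56 and o(#15)→62: differences scale by 3, so n = 3·pos + 17. The formula is n = 3×(alphabet index, a=1) + 17.
Decoding 26, 20, 23: 26→(26−17)÷3=3=c, 20→(20−17)÷3=1=a, 23→(23−17)÷3=2=b.

cab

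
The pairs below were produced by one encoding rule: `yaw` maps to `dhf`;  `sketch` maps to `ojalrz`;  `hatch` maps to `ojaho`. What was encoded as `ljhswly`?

replace

The output letters match the input read backwards, each shifted +7: yaw reversed is way. Read the word backwards and shift each letter +7.
Decoding ljhswly: shift back: l−7=e, j−7=c, h−7=a, s−7=l, w−7=p, l−7=e, y−7=r → ecalper; then reverse → replace.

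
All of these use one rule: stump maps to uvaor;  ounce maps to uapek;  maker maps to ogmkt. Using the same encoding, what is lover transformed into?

The shift depends on letter class: consonant s→u is +2, but vowel u→a is +6. Two shifts are in play — +6 for a/e/i/o/u, +2 for every other letter.
Applying it to lover: l(cons)+2=n, o(vowel)+6=u, v(cons)+2=x, e(vowel)+6=k, r(cons)+2=t.

nuxkt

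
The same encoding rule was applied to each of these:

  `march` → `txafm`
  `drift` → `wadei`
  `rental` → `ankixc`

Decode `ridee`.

m(12)→t(19) and a(0)→x(23) fit y≡17x+23 (mod 26); the inverse of 17 mod 26 is 23. Each letter's alphabet position (a=0..z=25) is mapped through 17·x+23 mod 26 — an affine cipher.
Undoing it on ridee: r(17)→23·(17−23)≡18=s; i(8)→23·(8−23)≡19=t; d(3)→23·(3−23)≡8=i; e(4)→23·(4−23)≡5=f; e(4)→23·(4−23)≡5=f (all mod 26).

stiff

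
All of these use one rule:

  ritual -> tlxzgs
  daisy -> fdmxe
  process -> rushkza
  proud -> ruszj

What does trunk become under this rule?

vuysq

In ritual: r→t is +2, i→l is +3, t→x is +4, u→z is +5 — the shift increases by 1 each position. Each letter shifts forward by (position + 2), i.e. 2, 3, 4, … — the shift grows by one for each successive letter.
For trunk: t+2=v, r+3=u, u+4=y, n+5=s, k+6=q.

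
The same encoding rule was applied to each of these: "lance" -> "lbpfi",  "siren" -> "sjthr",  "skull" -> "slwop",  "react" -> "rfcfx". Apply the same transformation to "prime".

pskpi

Each letter shifts forward by its position index (0, 1, 2, …) — the shift grows by one for each successive letter.
On prime: p+0=p, r+1=s, i+2=k, m+3=p, e+4=i.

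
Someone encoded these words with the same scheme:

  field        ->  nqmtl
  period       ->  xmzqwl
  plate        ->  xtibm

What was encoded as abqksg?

sticky

Compare letters: f→n is +8, i→q is +8, e→m is +8 — a constant shift. This is a Caesar cipher with shift 8.
Reversing it on abqksg: a−8=s, b−8=t, q−8=i, k−8=c, s−8=k, g−8=y.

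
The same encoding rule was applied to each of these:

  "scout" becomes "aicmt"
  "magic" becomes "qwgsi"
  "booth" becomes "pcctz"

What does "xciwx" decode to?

local

s(18)→a(0) and c(2)→i(8) fit y≡19x+22 (mod 26); the inverse of 19 mod 26 is 11. Treating letters as 0–25, the rule is x ↦ 19x + 22 (mod 26).
Decoding xciwx: x(23)→11·(23−22)≡11=l; c(2)→11·(2−22)≡14=o; i(8)→11·(8−22)≡2=c; w(22)→11·(22−22)≡0=a; x(23)→11·(23−22)≡11=l (all mod 26).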